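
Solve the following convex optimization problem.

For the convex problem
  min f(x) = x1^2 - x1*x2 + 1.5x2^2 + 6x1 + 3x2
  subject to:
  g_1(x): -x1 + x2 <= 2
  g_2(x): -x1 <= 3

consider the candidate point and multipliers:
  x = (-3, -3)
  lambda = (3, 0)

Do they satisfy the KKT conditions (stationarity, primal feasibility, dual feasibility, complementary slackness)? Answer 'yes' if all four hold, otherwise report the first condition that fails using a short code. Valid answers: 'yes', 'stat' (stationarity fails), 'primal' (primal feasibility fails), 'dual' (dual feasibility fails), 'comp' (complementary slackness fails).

Gradient of f: grad f(x) = Q x + c = (3, -3)
Constraint values g_i(x) = a_i^T x - b_i:
  g_1((-3, -3)) = -2
  g_2((-3, -3)) = 0
Stationarity residual: grad f(x) + sum_i lambda_i a_i = (0, 0)
  -> stationarity OK
Primal feasibility (all g_i <= 0): OK
Dual feasibility (all lambda_i >= 0): OK
Complementary slackness (lambda_i * g_i(x) = 0 for all i): FAILS

Verdict: the first failing condition is complementary_slackness -> comp.

comp


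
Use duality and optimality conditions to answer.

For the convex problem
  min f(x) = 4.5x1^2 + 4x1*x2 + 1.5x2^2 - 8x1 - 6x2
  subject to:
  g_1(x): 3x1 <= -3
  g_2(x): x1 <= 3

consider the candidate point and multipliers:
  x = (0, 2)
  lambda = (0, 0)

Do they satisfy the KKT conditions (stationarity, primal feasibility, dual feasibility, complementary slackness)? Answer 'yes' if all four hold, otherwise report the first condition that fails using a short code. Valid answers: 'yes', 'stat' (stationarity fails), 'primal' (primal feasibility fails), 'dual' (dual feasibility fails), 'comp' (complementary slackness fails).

Gradient of f: grad f(x) = Q x + c = (0, 0)
Constraint values g_i(x) = a_i^T x - b_i:
  g_1((0, 2)) = 3
  g_2((0, 2)) = -3
Stationarity residual: grad f(x) + sum_i lambda_i a_i = (0, 0)
  -> stationarity OK
Primal feasibility (all g_i <= 0): FAILS
Dual feasibility (all lambda_i >= 0): OK
Complementary slackness (lambda_i * g_i(x) = 0 for all i): OK

Verdict: the first failing condition is primal_feasibility -> primal.

primal


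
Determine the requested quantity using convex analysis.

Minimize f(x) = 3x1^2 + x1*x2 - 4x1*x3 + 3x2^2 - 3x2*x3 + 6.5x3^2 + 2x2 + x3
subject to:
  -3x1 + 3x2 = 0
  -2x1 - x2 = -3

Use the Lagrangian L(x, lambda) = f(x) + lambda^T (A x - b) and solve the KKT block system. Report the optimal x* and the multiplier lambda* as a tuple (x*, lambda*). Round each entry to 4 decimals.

Form the Lagrangian:
  L(x, lambda) = (1/2) x^T Q x + c^T x + lambda^T (A x - b)
Stationarity (grad_x L = 0): Q x + c + A^T lambda = 0.
Primal feasibility: A x = b.

This gives the KKT block system:
  [ Q   A^T ] [ x     ]   [-c ]
  [ A    0  ] [ lambda ] = [ b ]

Solving the linear system:
  x*      = (1, 1, 0.4615)
  lambda* = (-1.1197, 4.2564)
  f(x*)   = 7.6154

x* = (1, 1, 0.4615), lambda* = (-1.1197, 4.2564)


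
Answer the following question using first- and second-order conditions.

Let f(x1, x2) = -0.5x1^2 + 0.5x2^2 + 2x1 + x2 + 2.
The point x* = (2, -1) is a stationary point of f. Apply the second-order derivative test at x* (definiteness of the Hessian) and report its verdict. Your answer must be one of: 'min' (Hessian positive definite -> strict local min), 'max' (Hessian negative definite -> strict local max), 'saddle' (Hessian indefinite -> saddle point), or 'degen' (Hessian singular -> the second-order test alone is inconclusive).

Compute the Hessian H = grad^2 f:
  H = [[-1, 0], [0, 1]]
Verify stationarity: grad f(x*) = H x* + g = (0, 0).
Eigenvalues of H: -1, 1.
Eigenvalues have mixed signs, so H is indefinite -> x* is a saddle point.

saddle


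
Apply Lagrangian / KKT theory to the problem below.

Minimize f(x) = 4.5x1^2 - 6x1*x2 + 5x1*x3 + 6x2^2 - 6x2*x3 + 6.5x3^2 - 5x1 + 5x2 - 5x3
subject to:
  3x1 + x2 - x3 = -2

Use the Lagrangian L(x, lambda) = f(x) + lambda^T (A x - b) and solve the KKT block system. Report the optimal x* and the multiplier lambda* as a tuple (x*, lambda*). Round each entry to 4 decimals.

Form the Lagrangian:
  L(x, lambda) = (1/2) x^T Q x + c^T x + lambda^T (A x - b)
Stationarity (grad_x L = 0): Q x + c + A^T lambda = 0.
Primal feasibility: A x = b.

This gives the KKT block system:
  [ Q   A^T ] [ x     ]   [-c ]
  [ A    0  ] [ lambda ] = [ b ]

Solving the linear system:
  x*      = (-0.371, -0.5061, 0.3808)
  lambda* = (1.1327)
  f(x*)   = -0.1572

x* = (-0.371, -0.5061, 0.3808), lambda* = (1.1327)


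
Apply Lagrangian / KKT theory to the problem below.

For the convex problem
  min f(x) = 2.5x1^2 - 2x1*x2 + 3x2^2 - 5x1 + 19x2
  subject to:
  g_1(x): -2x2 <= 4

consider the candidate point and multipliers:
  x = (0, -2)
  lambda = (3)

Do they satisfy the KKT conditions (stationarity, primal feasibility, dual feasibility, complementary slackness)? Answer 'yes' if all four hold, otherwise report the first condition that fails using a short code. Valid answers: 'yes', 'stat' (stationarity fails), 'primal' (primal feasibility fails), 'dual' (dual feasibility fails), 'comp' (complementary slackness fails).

Gradient of f: grad f(x) = Q x + c = (-1, 7)
Constraint values g_i(x) = a_i^T x - b_i:
  g_1((0, -2)) = 0
Stationarity residual: grad f(x) + sum_i lambda_i a_i = (-1, 1)
  -> stationarity FAILS
Primal feasibility (all g_i <= 0): OK
Dual feasibility (all lambda_i >= 0): OK
Complementary slackness (lambda_i * g_i(x) = 0 for all i): OK

Verdict: the first failing condition is stationarity -> stat.

stat


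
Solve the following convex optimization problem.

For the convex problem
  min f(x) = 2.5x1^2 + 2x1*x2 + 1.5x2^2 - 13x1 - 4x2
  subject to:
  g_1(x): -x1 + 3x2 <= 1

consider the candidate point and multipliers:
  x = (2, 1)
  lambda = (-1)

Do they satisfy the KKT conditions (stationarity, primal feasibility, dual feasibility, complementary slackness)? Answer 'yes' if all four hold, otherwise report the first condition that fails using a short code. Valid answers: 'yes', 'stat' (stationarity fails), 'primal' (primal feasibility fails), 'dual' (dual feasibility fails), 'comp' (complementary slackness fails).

Gradient of f: grad f(x) = Q x + c = (-1, 3)
Constraint values g_i(x) = a_i^T x - b_i:
  g_1((2, 1)) = 0
Stationarity residual: grad f(x) + sum_i lambda_i a_i = (0, 0)
  -> stationarity OK
Primal feasibility (all g_i <= 0): OK
Dual feasibility (all lambda_i >= 0): FAILS
Complementary slackness (lambda_i * g_i(x) = 0 for all i): OK

Verdict: the first failing condition is dual_feasibility -> dual.

dual


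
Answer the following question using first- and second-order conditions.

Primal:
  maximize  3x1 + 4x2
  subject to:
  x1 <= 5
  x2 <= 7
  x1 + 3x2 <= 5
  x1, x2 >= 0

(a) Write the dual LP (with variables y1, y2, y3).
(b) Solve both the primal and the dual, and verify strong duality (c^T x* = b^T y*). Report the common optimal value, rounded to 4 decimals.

The standard primal-dual pair for 'max c^T x s.t. A x <= b, x >= 0' is:
  Dual:  min b^T y  s.t.  A^T y >= c,  y >= 0.

So the dual LP is:
  minimize  5y1 + 7y2 + 5y3
  subject to:
    y1 + y3 >= 3
    y2 + 3y3 >= 4
    y1, y2, y3 >= 0

Solving the primal: x* = (5, 0).
  primal value c^T x* = 15.
Solving the dual: y* = (1.6667, 0, 1.3333).
  dual value b^T y* = 15.
Strong duality: c^T x* = b^T y*. Confirmed.

15


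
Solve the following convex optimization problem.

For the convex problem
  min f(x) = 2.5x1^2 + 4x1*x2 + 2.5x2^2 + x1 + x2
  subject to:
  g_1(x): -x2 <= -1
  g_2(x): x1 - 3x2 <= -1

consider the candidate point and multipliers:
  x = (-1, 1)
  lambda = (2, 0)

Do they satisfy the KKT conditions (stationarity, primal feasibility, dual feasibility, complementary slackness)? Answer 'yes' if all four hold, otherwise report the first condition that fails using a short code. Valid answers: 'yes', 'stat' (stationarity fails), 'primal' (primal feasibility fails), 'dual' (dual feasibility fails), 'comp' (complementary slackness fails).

Gradient of f: grad f(x) = Q x + c = (0, 2)
Constraint values g_i(x) = a_i^T x - b_i:
  g_1((-1, 1)) = 0
  g_2((-1, 1)) = -3
Stationarity residual: grad f(x) + sum_i lambda_i a_i = (0, 0)
  -> stationarity OK
Primal feasibility (all g_i <= 0): OK
Dual feasibility (all lambda_i >= 0): OK
Complementary slackness (lambda_i * g_i(x) = 0 for all i): OK

Verdict: yes, KKT holds.

yes


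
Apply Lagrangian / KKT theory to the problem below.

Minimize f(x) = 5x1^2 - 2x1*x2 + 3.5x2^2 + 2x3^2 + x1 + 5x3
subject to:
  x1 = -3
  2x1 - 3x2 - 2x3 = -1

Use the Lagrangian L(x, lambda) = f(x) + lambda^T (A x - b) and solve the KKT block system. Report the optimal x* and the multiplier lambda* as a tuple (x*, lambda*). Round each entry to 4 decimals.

Form the Lagrangian:
  L(x, lambda) = (1/2) x^T Q x + c^T x + lambda^T (A x - b)
Stationarity (grad_x L = 0): Q x + c + A^T lambda = 0.
Primal feasibility: A x = b.

This gives the KKT block system:
  [ Q   A^T ] [ x     ]   [-c ]
  [ A    0  ] [ lambda ] = [ b ]

Solving the linear system:
  x*      = (-3, -0.8438, -1.2344)
  lambda* = (27.25, 0.0312)
  f(x*)   = 36.3047

x* = (-3, -0.8438, -1.2344), lambda* = (27.25, 0.0312)


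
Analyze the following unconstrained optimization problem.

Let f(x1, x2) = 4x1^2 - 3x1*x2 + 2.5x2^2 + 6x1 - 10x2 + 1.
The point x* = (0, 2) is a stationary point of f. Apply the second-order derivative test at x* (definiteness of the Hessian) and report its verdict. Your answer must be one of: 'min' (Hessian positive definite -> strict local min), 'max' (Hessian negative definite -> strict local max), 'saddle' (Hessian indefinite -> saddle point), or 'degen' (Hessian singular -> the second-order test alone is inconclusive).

Compute the Hessian H = grad^2 f:
  H = [[8, -3], [-3, 5]]
Verify stationarity: grad f(x*) = H x* + g = (0, 0).
Eigenvalues of H: 3.1459, 9.8541.
Both eigenvalues > 0, so H is positive definite -> x* is a strict local min.

min


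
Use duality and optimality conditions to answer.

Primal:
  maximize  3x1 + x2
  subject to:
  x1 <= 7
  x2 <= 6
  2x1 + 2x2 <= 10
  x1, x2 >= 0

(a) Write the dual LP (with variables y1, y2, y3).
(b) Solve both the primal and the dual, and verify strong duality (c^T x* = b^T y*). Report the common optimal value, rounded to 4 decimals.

The standard primal-dual pair for 'max c^T x s.t. A x <= b, x >= 0' is:
  Dual:  min b^T y  s.t.  A^T y >= c,  y >= 0.

So the dual LP is:
  minimize  7y1 + 6y2 + 10y3
  subject to:
    y1 + 2y3 >= 3
    y2 + 2y3 >= 1
    y1, y2, y3 >= 0

Solving the primal: x* = (5, 0).
  primal value c^T x* = 15.
Solving the dual: y* = (0, 0, 1.5).
  dual value b^T y* = 15.
Strong duality: c^T x* = b^T y*. Confirmed.

15


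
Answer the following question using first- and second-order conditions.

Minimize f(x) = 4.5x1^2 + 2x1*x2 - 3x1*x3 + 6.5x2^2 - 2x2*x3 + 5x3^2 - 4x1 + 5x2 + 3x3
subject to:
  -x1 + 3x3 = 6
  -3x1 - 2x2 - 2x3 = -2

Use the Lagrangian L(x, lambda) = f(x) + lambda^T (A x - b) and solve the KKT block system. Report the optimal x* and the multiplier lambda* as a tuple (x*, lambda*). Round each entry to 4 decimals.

Form the Lagrangian:
  L(x, lambda) = (1/2) x^T Q x + c^T x + lambda^T (A x - b)
Stationarity (grad_x L = 0): Q x + c + A^T lambda = 0.
Primal feasibility: A x = b.

This gives the KKT block system:
  [ Q   A^T ] [ x     ]   [-c ]
  [ A    0  ] [ lambda ] = [ b ]

Solving the linear system:
  x*      = (-0.3908, -0.2836, 1.8697)
  lambda* = (-8.8816, -1.6039)
  f(x*)   = 27.918

x* = (-0.3908, -0.2836, 1.8697), lambda* = (-8.8816, -1.6039)


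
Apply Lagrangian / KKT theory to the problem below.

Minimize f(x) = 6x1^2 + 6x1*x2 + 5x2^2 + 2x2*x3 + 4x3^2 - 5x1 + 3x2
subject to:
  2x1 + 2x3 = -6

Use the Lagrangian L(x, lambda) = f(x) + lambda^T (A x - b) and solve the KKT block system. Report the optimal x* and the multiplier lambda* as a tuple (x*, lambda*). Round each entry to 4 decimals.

Form the Lagrangian:
  L(x, lambda) = (1/2) x^T Q x + c^T x + lambda^T (A x - b)
Stationarity (grad_x L = 0): Q x + c + A^T lambda = 0.
Primal feasibility: A x = b.

This gives the KKT block system:
  [ Q   A^T ] [ x     ]   [-c ]
  [ A    0  ] [ lambda ] = [ b ]

Solving the linear system:
  x*      = (-1.0978, 0.7391, -1.9022)
  lambda* = (6.8696)
  f(x*)   = 24.462

x* = (-1.0978, 0.7391, -1.9022), lambda* = (6.8696)


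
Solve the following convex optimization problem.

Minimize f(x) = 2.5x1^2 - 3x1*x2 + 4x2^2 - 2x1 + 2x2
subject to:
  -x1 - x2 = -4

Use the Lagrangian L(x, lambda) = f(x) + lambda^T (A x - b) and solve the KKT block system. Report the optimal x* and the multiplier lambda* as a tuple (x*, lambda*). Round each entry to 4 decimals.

Form the Lagrangian:
  L(x, lambda) = (1/2) x^T Q x + c^T x + lambda^T (A x - b)
Stationarity (grad_x L = 0): Q x + c + A^T lambda = 0.
Primal feasibility: A x = b.

This gives the KKT block system:
  [ Q   A^T ] [ x     ]   [-c ]
  [ A    0  ] [ lambda ] = [ b ]

Solving the linear system:
  x*      = (2.5263, 1.4737)
  lambda* = (6.2105)
  f(x*)   = 11.3684

x* = (2.5263, 1.4737), lambda* = (6.2105)


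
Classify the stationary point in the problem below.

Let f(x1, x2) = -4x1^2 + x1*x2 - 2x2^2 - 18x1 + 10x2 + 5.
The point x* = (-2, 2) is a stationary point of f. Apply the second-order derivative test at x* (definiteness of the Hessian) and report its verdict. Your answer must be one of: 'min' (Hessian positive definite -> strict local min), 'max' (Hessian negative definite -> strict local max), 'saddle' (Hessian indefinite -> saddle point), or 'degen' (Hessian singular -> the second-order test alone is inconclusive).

Compute the Hessian H = grad^2 f:
  H = [[-8, 1], [1, -4]]
Verify stationarity: grad f(x*) = H x* + g = (0, 0).
Eigenvalues of H: -8.2361, -3.7639.
Both eigenvalues < 0, so H is negative definite -> x* is a strict local max.

max


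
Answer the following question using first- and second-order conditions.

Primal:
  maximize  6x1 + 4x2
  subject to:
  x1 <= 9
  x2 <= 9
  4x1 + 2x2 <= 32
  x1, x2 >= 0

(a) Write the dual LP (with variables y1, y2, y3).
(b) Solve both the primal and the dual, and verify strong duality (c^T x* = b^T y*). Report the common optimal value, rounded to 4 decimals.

The standard primal-dual pair for 'max c^T x s.t. A x <= b, x >= 0' is:
  Dual:  min b^T y  s.t.  A^T y >= c,  y >= 0.

So the dual LP is:
  minimize  9y1 + 9y2 + 32y3
  subject to:
    y1 + 4y3 >= 6
    y2 + 2y3 >= 4
    y1, y2, y3 >= 0

Solving the primal: x* = (3.5, 9).
  primal value c^T x* = 57.
Solving the dual: y* = (0, 1, 1.5).
  dual value b^T y* = 57.
Strong duality: c^T x* = b^T y*. Confirmed.

57


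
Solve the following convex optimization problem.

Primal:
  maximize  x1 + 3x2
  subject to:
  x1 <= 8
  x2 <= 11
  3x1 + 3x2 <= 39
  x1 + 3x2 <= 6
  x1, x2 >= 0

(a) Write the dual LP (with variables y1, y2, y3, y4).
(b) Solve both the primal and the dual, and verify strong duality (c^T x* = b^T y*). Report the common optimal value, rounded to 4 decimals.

The standard primal-dual pair for 'max c^T x s.t. A x <= b, x >= 0' is:
  Dual:  min b^T y  s.t.  A^T y >= c,  y >= 0.

So the dual LP is:
  minimize  8y1 + 11y2 + 39y3 + 6y4
  subject to:
    y1 + 3y3 + y4 >= 1
    y2 + 3y3 + 3y4 >= 3
    y1, y2, y3, y4 >= 0

Solving the primal: x* = (6, 0).
  primal value c^T x* = 6.
Solving the dual: y* = (0, 0, 0, 1).
  dual value b^T y* = 6.
Strong duality: c^T x* = b^T y*. Confirmed.

6


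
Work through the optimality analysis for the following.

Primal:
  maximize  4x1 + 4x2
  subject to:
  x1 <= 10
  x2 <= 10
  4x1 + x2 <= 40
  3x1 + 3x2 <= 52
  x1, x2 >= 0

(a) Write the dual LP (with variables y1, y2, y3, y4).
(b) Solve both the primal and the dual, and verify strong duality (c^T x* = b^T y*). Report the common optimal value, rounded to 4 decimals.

The standard primal-dual pair for 'max c^T x s.t. A x <= b, x >= 0' is:
  Dual:  min b^T y  s.t.  A^T y >= c,  y >= 0.

So the dual LP is:
  minimize  10y1 + 10y2 + 40y3 + 52y4
  subject to:
    y1 + 4y3 + 3y4 >= 4
    y2 + y3 + 3y4 >= 4
    y1, y2, y3, y4 >= 0

Solving the primal: x* = (7.5556, 9.7778).
  primal value c^T x* = 69.3333.
Solving the dual: y* = (0, 0, 0, 1.3333).
  dual value b^T y* = 69.3333.
Strong duality: c^T x* = b^T y*. Confirmed.

69.3333


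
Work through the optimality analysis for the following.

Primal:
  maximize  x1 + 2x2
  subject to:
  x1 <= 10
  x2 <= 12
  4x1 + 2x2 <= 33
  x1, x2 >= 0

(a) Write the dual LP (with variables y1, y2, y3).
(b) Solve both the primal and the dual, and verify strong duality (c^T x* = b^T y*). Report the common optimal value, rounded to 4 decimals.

The standard primal-dual pair for 'max c^T x s.t. A x <= b, x >= 0' is:
  Dual:  min b^T y  s.t.  A^T y >= c,  y >= 0.

So the dual LP is:
  minimize  10y1 + 12y2 + 33y3
  subject to:
    y1 + 4y3 >= 1
    y2 + 2y3 >= 2
    y1, y2, y3 >= 0

Solving the primal: x* = (2.25, 12).
  primal value c^T x* = 26.25.
Solving the dual: y* = (0, 1.5, 0.25).
  dual value b^T y* = 26.25.
Strong duality: c^T x* = b^T y*. Confirmed.

26.25


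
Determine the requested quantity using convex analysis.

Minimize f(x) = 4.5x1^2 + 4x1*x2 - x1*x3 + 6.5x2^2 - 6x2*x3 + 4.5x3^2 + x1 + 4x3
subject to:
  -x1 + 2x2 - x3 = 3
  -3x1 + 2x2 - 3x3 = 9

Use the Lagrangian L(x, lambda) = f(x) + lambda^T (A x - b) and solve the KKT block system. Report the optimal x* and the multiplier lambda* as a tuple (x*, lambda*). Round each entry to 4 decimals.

Form the Lagrangian:
  L(x, lambda) = (1/2) x^T Q x + c^T x + lambda^T (A x - b)
Stationarity (grad_x L = 0): Q x + c + A^T lambda = 0.
Primal feasibility: A x = b.

This gives the KKT block system:
  [ Q   A^T ] [ x     ]   [-c ]
  [ A    0  ] [ lambda ] = [ b ]

Solving the linear system:
  x*      = (-1.35, 0, -1.65)
  lambda* = (1.375, -3.625)
  f(x*)   = 10.275

x* = (-1.35, 0, -1.65), lambda* = (1.375, -3.625)


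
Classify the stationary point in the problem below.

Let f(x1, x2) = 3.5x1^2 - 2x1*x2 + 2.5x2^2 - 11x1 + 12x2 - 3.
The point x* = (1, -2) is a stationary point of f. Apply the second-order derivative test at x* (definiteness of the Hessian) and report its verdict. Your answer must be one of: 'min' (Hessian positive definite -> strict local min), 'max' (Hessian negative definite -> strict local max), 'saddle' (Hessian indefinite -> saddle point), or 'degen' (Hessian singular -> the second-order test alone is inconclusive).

Compute the Hessian H = grad^2 f:
  H = [[7, -2], [-2, 5]]
Verify stationarity: grad f(x*) = H x* + g = (0, 0).
Eigenvalues of H: 3.7639, 8.2361.
Both eigenvalues > 0, so H is positive definite -> x* is a strict local min.

min


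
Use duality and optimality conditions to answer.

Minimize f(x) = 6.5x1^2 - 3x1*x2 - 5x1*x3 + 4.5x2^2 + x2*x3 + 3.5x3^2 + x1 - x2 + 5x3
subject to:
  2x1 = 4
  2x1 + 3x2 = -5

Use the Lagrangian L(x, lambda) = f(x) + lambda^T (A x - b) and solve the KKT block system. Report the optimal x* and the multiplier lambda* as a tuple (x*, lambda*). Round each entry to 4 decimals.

Form the Lagrangian:
  L(x, lambda) = (1/2) x^T Q x + c^T x + lambda^T (A x - b)
Stationarity (grad_x L = 0): Q x + c + A^T lambda = 0.
Primal feasibility: A x = b.

This gives the KKT block system:
  [ Q   A^T ] [ x     ]   [-c ]
  [ A    0  ] [ lambda ] = [ b ]

Solving the linear system:
  x*      = (2, -3, 1.1429)
  lambda* = (-26.0952, 10.9524)
  f(x*)   = 84.9286

x* = (2, -3, 1.1429), lambda* = (-26.0952, 10.9524)


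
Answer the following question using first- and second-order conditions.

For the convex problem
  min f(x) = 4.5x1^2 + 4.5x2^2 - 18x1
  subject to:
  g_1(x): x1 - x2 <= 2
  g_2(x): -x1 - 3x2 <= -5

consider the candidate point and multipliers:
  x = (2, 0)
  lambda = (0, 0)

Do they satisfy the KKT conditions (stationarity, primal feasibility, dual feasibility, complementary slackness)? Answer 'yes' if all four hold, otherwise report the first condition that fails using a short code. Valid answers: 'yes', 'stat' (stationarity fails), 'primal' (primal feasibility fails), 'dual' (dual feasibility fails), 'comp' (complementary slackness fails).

Gradient of f: grad f(x) = Q x + c = (0, 0)
Constraint values g_i(x) = a_i^T x - b_i:
  g_1((2, 0)) = 0
  g_2((2, 0)) = 3
Stationarity residual: grad f(x) + sum_i lambda_i a_i = (0, 0)
  -> stationarity OK
Primal feasibility (all g_i <= 0): FAILS
Dual feasibility (all lambda_i >= 0): OK
Complementary slackness (lambda_i * g_i(x) = 0 for all i): OK

Verdict: the first failing condition is primal_feasibility -> primal.

primal


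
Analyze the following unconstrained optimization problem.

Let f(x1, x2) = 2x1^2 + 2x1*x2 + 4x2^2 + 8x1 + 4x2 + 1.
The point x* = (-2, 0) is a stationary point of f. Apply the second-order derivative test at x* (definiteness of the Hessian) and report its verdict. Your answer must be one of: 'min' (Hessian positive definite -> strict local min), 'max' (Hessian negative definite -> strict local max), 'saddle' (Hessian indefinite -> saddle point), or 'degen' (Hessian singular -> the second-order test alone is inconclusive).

Compute the Hessian H = grad^2 f:
  H = [[4, 2], [2, 8]]
Verify stationarity: grad f(x*) = H x* + g = (0, 0).
Eigenvalues of H: 3.1716, 8.8284.
Both eigenvalues > 0, so H is positive definite -> x* is a strict local min.

min


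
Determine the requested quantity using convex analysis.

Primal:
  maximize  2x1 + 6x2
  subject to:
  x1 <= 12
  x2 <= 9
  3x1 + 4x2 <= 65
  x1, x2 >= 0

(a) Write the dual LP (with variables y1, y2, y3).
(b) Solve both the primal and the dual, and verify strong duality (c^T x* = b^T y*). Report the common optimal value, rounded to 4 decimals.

The standard primal-dual pair for 'max c^T x s.t. A x <= b, x >= 0' is:
  Dual:  min b^T y  s.t.  A^T y >= c,  y >= 0.

So the dual LP is:
  minimize  12y1 + 9y2 + 65y3
  subject to:
    y1 + 3y3 >= 2
    y2 + 4y3 >= 6
    y1, y2, y3 >= 0

Solving the primal: x* = (9.6667, 9).
  primal value c^T x* = 73.3333.
Solving the dual: y* = (0, 3.3333, 0.6667).
  dual value b^T y* = 73.3333.
Strong duality: c^T x* = b^T y*. Confirmed.

73.3333


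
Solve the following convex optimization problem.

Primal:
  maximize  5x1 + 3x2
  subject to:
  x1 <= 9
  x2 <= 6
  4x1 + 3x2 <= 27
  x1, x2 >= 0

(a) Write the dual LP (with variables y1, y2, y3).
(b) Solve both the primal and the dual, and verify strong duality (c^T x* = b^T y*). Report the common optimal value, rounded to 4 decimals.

The standard primal-dual pair for 'max c^T x s.t. A x <= b, x >= 0' is:
  Dual:  min b^T y  s.t.  A^T y >= c,  y >= 0.

So the dual LP is:
  minimize  9y1 + 6y2 + 27y3
  subject to:
    y1 + 4y3 >= 5
    y2 + 3y3 >= 3
    y1, y2, y3 >= 0

Solving the primal: x* = (6.75, 0).
  primal value c^T x* = 33.75.
Solving the dual: y* = (0, 0, 1.25).
  dual value b^T y* = 33.75.
Strong duality: c^T x* = b^T y*. Confirmed.

33.75


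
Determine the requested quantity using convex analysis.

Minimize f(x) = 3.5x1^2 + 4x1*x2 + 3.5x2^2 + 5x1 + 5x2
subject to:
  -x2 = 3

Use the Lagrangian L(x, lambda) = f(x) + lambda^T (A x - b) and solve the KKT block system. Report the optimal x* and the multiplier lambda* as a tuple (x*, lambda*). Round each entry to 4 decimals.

Form the Lagrangian:
  L(x, lambda) = (1/2) x^T Q x + c^T x + lambda^T (A x - b)
Stationarity (grad_x L = 0): Q x + c + A^T lambda = 0.
Primal feasibility: A x = b.

This gives the KKT block system:
  [ Q   A^T ] [ x     ]   [-c ]
  [ A    0  ] [ lambda ] = [ b ]

Solving the linear system:
  x*      = (1, -3)
  lambda* = (-12)
  f(x*)   = 13

x* = (1, -3), lambda* = (-12)


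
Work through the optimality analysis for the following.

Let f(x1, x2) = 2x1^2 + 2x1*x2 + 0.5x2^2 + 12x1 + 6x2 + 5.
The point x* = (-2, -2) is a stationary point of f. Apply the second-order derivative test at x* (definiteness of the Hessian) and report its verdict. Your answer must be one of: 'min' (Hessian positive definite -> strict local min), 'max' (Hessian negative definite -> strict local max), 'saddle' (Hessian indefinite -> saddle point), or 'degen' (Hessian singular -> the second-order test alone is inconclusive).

Compute the Hessian H = grad^2 f:
  H = [[4, 2], [2, 1]]
Verify stationarity: grad f(x*) = H x* + g = (0, 0).
Eigenvalues of H: 0, 5.
H has a zero eigenvalue (singular; positive semidefinite but not definite), so H is neither positive definite, negative definite, nor indefinite. The second-order test alone is inconclusive -> degen.
(Indeed, f is constant along the null direction of H through x*, so x* is not a strict local extremum.)

degen


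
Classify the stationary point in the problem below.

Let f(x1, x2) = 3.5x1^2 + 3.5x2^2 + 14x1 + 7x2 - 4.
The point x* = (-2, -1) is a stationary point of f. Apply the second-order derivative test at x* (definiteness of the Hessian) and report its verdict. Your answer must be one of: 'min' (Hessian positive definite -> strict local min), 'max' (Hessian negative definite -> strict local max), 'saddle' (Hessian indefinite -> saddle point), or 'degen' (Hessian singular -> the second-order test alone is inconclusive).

Compute the Hessian H = grad^2 f:
  H = [[7, 0], [0, 7]]
Verify stationarity: grad f(x*) = H x* + g = (0, 0).
Eigenvalues of H: 7, 7.
Both eigenvalues > 0, so H is positive definite -> x* is a strict local min.

min


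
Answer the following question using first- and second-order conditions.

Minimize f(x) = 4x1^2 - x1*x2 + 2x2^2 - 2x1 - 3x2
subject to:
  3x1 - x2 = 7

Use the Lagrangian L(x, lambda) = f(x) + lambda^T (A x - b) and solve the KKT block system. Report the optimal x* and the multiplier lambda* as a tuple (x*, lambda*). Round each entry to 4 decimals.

Form the Lagrangian:
  L(x, lambda) = (1/2) x^T Q x + c^T x + lambda^T (A x - b)
Stationarity (grad_x L = 0): Q x + c + A^T lambda = 0.
Primal feasibility: A x = b.

This gives the KKT block system:
  [ Q   A^T ] [ x     ]   [-c ]
  [ A    0  ] [ lambda ] = [ b ]

Solving the linear system:
  x*      = (2.3158, -0.0526)
  lambda* = (-5.5263)
  f(x*)   = 17.1053

x* = (2.3158, -0.0526), lambda* = (-5.5263)


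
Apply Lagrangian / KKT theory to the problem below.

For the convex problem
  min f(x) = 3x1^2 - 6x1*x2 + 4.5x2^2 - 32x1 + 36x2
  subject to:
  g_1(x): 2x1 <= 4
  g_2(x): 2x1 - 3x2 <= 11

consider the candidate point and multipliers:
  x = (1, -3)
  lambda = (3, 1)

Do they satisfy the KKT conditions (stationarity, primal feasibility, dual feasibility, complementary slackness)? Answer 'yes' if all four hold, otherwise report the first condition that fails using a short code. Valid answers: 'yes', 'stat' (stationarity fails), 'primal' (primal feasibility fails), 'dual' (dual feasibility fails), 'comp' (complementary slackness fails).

Gradient of f: grad f(x) = Q x + c = (-8, 3)
Constraint values g_i(x) = a_i^T x - b_i:
  g_1((1, -3)) = -2
  g_2((1, -3)) = 0
Stationarity residual: grad f(x) + sum_i lambda_i a_i = (0, 0)
  -> stationarity OK
Primal feasibility (all g_i <= 0): OK
Dual feasibility (all lambda_i >= 0): OK
Complementary slackness (lambda_i * g_i(x) = 0 for all i): FAILS

Verdict: the first failing condition is complementary_slackness -> comp.

comp


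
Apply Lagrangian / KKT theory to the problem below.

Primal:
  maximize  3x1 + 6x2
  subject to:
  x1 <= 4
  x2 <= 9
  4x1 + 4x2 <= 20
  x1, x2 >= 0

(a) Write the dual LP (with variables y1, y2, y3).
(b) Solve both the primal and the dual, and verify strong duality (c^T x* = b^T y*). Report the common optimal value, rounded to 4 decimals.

The standard primal-dual pair for 'max c^T x s.t. A x <= b, x >= 0' is:
  Dual:  min b^T y  s.t.  A^T y >= c,  y >= 0.

So the dual LP is:
  minimize  4y1 + 9y2 + 20y3
  subject to:
    y1 + 4y3 >= 3
    y2 + 4y3 >= 6
    y1, y2, y3 >= 0

Solving the primal: x* = (0, 5).
  primal value c^T x* = 30.
Solving the dual: y* = (0, 0, 1.5).
  dual value b^T y* = 30.
Strong duality: c^T x* = b^T y*. Confirmed.

30


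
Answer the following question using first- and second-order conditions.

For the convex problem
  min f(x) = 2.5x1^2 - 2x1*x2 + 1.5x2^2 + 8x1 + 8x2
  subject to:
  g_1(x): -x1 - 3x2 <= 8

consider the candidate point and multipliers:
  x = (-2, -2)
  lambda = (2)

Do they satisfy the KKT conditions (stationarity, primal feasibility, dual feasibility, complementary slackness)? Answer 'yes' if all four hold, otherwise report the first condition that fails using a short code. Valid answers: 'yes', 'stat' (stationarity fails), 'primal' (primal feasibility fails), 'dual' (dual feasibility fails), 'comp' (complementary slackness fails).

Gradient of f: grad f(x) = Q x + c = (2, 6)
Constraint values g_i(x) = a_i^T x - b_i:
  g_1((-2, -2)) = 0
Stationarity residual: grad f(x) + sum_i lambda_i a_i = (0, 0)
  -> stationarity OK
Primal feasibility (all g_i <= 0): OK
Dual feasibility (all lambda_i >= 0): OK
Complementary slackness (lambda_i * g_i(x) = 0 for all i): OK

Verdict: yes, KKT holds.

yes


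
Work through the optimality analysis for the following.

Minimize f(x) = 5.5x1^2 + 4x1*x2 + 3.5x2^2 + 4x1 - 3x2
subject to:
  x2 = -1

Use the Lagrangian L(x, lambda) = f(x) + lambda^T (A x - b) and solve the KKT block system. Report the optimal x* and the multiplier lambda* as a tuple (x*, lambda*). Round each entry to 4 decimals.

Form the Lagrangian:
  L(x, lambda) = (1/2) x^T Q x + c^T x + lambda^T (A x - b)
Stationarity (grad_x L = 0): Q x + c + A^T lambda = 0.
Primal feasibility: A x = b.

This gives the KKT block system:
  [ Q   A^T ] [ x     ]   [-c ]
  [ A    0  ] [ lambda ] = [ b ]

Solving the linear system:
  x*      = (0, -1)
  lambda* = (10)
  f(x*)   = 6.5

x* = (0, -1), lambda* = (10)


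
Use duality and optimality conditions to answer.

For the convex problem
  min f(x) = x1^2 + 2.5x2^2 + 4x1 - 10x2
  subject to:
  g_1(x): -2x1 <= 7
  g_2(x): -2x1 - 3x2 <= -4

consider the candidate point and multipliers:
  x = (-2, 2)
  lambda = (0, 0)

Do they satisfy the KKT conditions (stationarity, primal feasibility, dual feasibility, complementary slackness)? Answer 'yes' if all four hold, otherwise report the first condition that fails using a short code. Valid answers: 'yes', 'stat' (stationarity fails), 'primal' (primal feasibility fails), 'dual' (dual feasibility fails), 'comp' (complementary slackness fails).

Gradient of f: grad f(x) = Q x + c = (0, 0)
Constraint values g_i(x) = a_i^T x - b_i:
  g_1((-2, 2)) = -3
  g_2((-2, 2)) = 2
Stationarity residual: grad f(x) + sum_i lambda_i a_i = (0, 0)
  -> stationarity OK
Primal feasibility (all g_i <= 0): FAILS
Dual feasibility (all lambda_i >= 0): OK
Complementary slackness (lambda_i * g_i(x) = 0 for all i): OK

Verdict: the first failing condition is primal_feasibility -> primal.

primal


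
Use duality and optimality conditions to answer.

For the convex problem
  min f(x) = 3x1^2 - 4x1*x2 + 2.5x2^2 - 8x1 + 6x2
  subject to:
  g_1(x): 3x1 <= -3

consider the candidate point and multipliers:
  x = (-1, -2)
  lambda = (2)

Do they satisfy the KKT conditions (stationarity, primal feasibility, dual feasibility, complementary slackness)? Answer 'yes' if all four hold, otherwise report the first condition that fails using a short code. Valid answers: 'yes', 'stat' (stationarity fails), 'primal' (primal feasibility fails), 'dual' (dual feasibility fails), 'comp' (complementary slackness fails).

Gradient of f: grad f(x) = Q x + c = (-6, 0)
Constraint values g_i(x) = a_i^T x - b_i:
  g_1((-1, -2)) = 0
Stationarity residual: grad f(x) + sum_i lambda_i a_i = (0, 0)
  -> stationarity OK
Primal feasibility (all g_i <= 0): OK
Dual feasibility (all lambda_i >= 0): OK
Complementary slackness (lambda_i * g_i(x) = 0 for all i): OK

Verdict: yes, KKT holds.

yes


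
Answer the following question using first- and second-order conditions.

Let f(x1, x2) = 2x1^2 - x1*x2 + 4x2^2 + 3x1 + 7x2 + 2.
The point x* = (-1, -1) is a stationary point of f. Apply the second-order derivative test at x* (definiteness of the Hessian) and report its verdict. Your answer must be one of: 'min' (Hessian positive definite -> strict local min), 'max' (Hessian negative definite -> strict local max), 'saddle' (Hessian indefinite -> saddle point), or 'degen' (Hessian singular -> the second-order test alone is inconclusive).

Compute the Hessian H = grad^2 f:
  H = [[4, -1], [-1, 8]]
Verify stationarity: grad f(x*) = H x* + g = (0, 0).
Eigenvalues of H: 3.7639, 8.2361.
Both eigenvalues > 0, so H is positive definite -> x* is a strict local min.

min


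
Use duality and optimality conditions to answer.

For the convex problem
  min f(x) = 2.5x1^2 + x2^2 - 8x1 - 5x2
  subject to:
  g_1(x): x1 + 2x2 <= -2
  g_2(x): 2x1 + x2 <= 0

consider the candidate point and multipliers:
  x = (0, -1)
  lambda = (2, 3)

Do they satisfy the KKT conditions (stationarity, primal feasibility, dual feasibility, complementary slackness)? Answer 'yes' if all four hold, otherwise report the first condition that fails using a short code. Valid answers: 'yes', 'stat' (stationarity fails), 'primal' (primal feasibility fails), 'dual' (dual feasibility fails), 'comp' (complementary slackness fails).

Gradient of f: grad f(x) = Q x + c = (-8, -7)
Constraint values g_i(x) = a_i^T x - b_i:
  g_1((0, -1)) = 0
  g_2((0, -1)) = -1
Stationarity residual: grad f(x) + sum_i lambda_i a_i = (0, 0)
  -> stationarity OK
Primal feasibility (all g_i <= 0): OK
Dual feasibility (all lambda_i >= 0): OK
Complementary slackness (lambda_i * g_i(x) = 0 for all i): FAILS

Verdict: the first failing condition is complementary_slackness -> comp.

comp


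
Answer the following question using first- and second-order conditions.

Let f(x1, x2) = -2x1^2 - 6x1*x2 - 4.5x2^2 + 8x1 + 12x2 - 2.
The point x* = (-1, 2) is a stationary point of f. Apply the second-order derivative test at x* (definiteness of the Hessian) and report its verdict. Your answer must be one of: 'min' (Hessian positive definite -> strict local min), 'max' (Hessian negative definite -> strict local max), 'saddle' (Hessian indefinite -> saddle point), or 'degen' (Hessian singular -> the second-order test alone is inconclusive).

Compute the Hessian H = grad^2 f:
  H = [[-4, -6], [-6, -9]]
Verify stationarity: grad f(x*) = H x* + g = (0, 0).
Eigenvalues of H: -13, 0.
H has a zero eigenvalue (singular; negative semidefinite but not definite), so H is neither positive definite, negative definite, nor indefinite. The second-order test alone is inconclusive -> degen.
(Indeed, f is constant along the null direction of H through x*, so x* is not a strict local extremum.)

degen


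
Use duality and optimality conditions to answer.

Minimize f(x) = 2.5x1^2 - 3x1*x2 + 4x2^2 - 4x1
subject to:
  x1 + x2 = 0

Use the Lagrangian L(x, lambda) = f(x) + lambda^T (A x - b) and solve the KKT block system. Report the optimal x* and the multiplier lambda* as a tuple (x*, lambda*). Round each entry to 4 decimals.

Form the Lagrangian:
  L(x, lambda) = (1/2) x^T Q x + c^T x + lambda^T (A x - b)
Stationarity (grad_x L = 0): Q x + c + A^T lambda = 0.
Primal feasibility: A x = b.

This gives the KKT block system:
  [ Q   A^T ] [ x     ]   [-c ]
  [ A    0  ] [ lambda ] = [ b ]

Solving the linear system:
  x*      = (0.2105, -0.2105)
  lambda* = (2.3158)
  f(x*)   = -0.4211

x* = (0.2105, -0.2105), lambda* = (2.3158)


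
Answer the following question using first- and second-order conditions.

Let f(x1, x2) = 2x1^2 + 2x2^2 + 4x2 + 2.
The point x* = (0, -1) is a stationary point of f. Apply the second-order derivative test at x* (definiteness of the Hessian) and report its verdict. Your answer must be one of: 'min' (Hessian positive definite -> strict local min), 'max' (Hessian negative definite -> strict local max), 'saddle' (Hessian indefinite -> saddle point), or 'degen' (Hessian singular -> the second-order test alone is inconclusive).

Compute the Hessian H = grad^2 f:
  H = [[4, 0], [0, 4]]
Verify stationarity: grad f(x*) = H x* + g = (0, 0).
Eigenvalues of H: 4, 4.
Both eigenvalues > 0, so H is positive definite -> x* is a strict local min.

min


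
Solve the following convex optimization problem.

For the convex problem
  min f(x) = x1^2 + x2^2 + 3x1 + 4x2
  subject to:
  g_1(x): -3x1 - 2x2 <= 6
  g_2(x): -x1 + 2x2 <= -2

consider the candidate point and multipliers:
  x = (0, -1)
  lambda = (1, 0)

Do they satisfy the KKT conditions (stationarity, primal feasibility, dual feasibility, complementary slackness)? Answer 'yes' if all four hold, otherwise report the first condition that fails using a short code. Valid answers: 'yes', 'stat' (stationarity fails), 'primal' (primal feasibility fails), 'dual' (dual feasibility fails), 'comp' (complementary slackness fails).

Gradient of f: grad f(x) = Q x + c = (3, 2)
Constraint values g_i(x) = a_i^T x - b_i:
  g_1((0, -1)) = -4
  g_2((0, -1)) = 0
Stationarity residual: grad f(x) + sum_i lambda_i a_i = (0, 0)
  -> stationarity OK
Primal feasibility (all g_i <= 0): OK
Dual feasibility (all lambda_i >= 0): OK
Complementary slackness (lambda_i * g_i(x) = 0 for all i): FAILS

Verdict: the first failing condition is complementary_slackness -> comp.

comp


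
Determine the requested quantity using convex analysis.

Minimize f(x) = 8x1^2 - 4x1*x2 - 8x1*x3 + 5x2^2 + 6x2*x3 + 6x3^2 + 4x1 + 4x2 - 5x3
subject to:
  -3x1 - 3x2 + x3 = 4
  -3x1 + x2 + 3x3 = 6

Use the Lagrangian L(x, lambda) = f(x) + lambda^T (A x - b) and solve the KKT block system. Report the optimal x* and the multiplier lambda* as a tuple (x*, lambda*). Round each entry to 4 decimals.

Form the Lagrangian:
  L(x, lambda) = (1/2) x^T Q x + c^T x + lambda^T (A x - b)
Stationarity (grad_x L = 0): Q x + c + A^T lambda = 0.
Primal feasibility: A x = b.

This gives the KKT block system:
  [ Q   A^T ] [ x     ]   [-c ]
  [ A    0  ] [ lambda ] = [ b ]

Solving the linear system:
  x*      = (-0.2486, -0.4509, 1.9017)
  lambda* = (1.8584, -6.3208)
  f(x*)   = 9.0925

x* = (-0.2486, -0.4509, 1.9017), lambda* = (1.8584, -6.3208)


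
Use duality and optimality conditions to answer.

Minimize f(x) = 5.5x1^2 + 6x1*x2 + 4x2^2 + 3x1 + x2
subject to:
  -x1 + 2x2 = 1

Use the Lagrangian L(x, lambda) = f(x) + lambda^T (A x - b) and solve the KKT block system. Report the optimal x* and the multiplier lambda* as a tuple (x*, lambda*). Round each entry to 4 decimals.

Form the Lagrangian:
  L(x, lambda) = (1/2) x^T Q x + c^T x + lambda^T (A x - b)
Stationarity (grad_x L = 0): Q x + c + A^T lambda = 0.
Primal feasibility: A x = b.

This gives the KKT block system:
  [ Q   A^T ] [ x     ]   [-c ]
  [ A    0  ] [ lambda ] = [ b ]

Solving the linear system:
  x*      = (-0.4474, 0.2763)
  lambda* = (-0.2632)
  f(x*)   = -0.4013

x* = (-0.4474, 0.2763), lambda* = (-0.2632)


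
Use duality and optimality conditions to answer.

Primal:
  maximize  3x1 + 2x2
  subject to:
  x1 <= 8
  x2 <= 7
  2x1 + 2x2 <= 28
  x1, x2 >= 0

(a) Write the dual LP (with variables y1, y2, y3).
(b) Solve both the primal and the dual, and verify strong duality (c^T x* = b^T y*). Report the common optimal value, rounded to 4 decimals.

The standard primal-dual pair for 'max c^T x s.t. A x <= b, x >= 0' is:
  Dual:  min b^T y  s.t.  A^T y >= c,  y >= 0.

So the dual LP is:
  minimize  8y1 + 7y2 + 28y3
  subject to:
    y1 + 2y3 >= 3
    y2 + 2y3 >= 2
    y1, y2, y3 >= 0

Solving the primal: x* = (8, 6).
  primal value c^T x* = 36.
Solving the dual: y* = (1, 0, 1).
  dual value b^T y* = 36.
Strong duality: c^T x* = b^T y*. Confirmed.

36


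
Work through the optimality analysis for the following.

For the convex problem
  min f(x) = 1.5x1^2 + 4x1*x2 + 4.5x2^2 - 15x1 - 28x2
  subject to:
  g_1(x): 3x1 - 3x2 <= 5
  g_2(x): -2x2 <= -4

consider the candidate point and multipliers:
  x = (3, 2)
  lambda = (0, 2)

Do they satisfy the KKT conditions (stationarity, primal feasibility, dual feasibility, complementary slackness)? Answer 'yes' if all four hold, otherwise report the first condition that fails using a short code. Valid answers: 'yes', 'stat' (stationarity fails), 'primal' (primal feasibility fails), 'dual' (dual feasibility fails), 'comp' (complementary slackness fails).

Gradient of f: grad f(x) = Q x + c = (2, 2)
Constraint values g_i(x) = a_i^T x - b_i:
  g_1((3, 2)) = -2
  g_2((3, 2)) = 0
Stationarity residual: grad f(x) + sum_i lambda_i a_i = (2, -2)
  -> stationarity FAILS
Primal feasibility (all g_i <= 0): OK
Dual feasibility (all lambda_i >= 0): OK
Complementary slackness (lambda_i * g_i(x) = 0 for all i): OK

Verdict: the first failing condition is stationarity -> stat.

stat
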